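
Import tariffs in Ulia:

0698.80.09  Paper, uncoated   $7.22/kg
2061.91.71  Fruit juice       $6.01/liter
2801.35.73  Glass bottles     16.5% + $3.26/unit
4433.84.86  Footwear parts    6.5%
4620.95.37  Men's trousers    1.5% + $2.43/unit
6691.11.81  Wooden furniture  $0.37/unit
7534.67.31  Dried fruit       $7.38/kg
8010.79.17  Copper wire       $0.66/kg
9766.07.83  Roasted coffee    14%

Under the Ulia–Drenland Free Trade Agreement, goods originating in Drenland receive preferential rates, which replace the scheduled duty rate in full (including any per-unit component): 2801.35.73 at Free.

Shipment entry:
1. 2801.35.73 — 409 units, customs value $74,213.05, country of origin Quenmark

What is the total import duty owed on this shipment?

$13,578.49

Line 1 (2801.35.73, Quenmark, 409 units, $74,213.05):
Base rate for 2801.35.73 is 16.5% + $3.26/unit.
2801.35.73 has an FTA preferential rate, but origin Quenmark is not Drenland; base rate stands.
Duty = $74,213.05 × 16.5% + 409 × $3.26 = $13,578.49.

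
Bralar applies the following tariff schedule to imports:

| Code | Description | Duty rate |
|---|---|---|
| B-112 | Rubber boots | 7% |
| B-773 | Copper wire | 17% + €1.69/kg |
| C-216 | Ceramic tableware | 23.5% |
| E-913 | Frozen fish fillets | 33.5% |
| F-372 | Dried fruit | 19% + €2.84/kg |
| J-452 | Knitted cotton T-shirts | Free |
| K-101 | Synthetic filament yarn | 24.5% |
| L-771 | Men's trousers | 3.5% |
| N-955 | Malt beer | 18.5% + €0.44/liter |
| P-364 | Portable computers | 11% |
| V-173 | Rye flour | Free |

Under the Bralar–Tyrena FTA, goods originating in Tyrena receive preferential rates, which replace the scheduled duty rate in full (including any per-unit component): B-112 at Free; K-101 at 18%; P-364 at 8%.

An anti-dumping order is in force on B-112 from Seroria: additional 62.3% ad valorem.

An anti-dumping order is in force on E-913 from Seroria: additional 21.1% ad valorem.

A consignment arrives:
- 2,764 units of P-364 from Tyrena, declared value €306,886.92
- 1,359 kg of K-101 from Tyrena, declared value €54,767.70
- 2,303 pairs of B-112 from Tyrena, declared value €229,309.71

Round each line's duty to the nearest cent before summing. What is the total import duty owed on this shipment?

Line 1 (P-364, Tyrena, 2,764 units, €306,886.92):
Base rate for P-364 is 11%.
Origin Tyrena qualifies under the Bralar–Tyrena agreement and P-364 is covered: preferential rate 8% applies instead.
Duty = €306,886.92 × 8% = €24,550.95.
Line 2 (K-101, Tyrena, 1,359 kg, €54,767.70):
Base rate for K-101 is 24.5%.
Origin Tyrena qualifies under the Bralar–Tyrena agreement and K-101 is covered: preferential rate 18% applies instead.
Duty = €54,767.70 × 18% = €9,858.19.
Line 3 (B-112, Tyrena, 2,303 pairs, €229,309.71):
Base rate for B-112 is 7%.
Origin Tyrena qualifies under the Bralar–Tyrena agreement and B-112 is covered: preferential rate Free applies instead.
The additional-duty order on B-112 targets Seroria, not Tyrena; it does not apply.
Duty = €229,309.71 × 0% = €0.00.
Total = €24,550.95 + €9,858.19 + €0.00 = €34,409.14.

€34,409.14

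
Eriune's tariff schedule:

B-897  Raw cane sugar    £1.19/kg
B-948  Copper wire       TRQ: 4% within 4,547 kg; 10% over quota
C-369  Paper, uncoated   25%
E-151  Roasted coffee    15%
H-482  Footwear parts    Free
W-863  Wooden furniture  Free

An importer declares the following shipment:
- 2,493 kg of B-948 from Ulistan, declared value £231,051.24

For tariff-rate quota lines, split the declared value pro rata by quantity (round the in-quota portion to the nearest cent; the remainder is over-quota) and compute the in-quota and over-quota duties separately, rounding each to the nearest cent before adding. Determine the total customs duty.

£9,242.05

Line 1 (B-948, Ulistan, 2,493 kg, £231,051.24):
Code B-948 is under a tariff-rate quota (threshold 4,547 kg). Quantity 2,493 kg is within the quota, so the in-quota rate 4% applies to the full value.
Duty = £231,051.24 × 4% = £9,242.05.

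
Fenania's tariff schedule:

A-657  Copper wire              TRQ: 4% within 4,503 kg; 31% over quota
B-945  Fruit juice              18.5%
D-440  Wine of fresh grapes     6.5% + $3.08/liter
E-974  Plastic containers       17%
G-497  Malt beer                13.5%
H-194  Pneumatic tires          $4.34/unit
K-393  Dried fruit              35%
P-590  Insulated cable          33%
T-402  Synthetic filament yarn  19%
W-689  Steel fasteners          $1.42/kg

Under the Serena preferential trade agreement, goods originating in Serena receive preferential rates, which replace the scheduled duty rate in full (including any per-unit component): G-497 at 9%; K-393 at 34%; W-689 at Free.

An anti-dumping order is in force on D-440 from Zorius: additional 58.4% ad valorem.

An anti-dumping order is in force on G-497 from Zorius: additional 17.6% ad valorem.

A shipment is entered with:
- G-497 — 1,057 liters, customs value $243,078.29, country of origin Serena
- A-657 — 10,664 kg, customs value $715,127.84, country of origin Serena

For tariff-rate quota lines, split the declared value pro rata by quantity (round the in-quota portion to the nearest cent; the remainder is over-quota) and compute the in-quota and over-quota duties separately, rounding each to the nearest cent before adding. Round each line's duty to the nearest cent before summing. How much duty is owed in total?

Line 1 (G-497, Serena, 1,057 liters, $243,078.29):
Base rate for G-497 is 13.5%.
Origin Serena qualifies under the Fenania–Serena agreement and G-497 is covered: preferential rate 9% applies instead.
The additional-duty order on G-497 targets Zorius, not Serena; it does not apply.
Duty = $243,078.29 × 9% = $21,877.05.
Line 2 (A-657, Serena, 10,664 kg, $715,127.84):
Code A-657 is under a tariff-rate quota (threshold 4,503 kg). In-quota: 4,503 kg at 4%; over-quota: 6,161 kg at 31%.
Pro-rata value split: in-quota = $715,127.84 × 4,503/10,664 = $301,971.18; over-quota = $715,127.84 − $301,971.18 = $413,156.66.
In-quota duty = $301,971.18 × 4% = $12,078.85. Over-quota duty = $413,156.66 × 31% = $128,078.56.
Line duty = $12,078.85 + $128,078.56 = $140,157.41.
Total = $21,877.05 + $140,157.41 = $162,034.46.

$162,034.46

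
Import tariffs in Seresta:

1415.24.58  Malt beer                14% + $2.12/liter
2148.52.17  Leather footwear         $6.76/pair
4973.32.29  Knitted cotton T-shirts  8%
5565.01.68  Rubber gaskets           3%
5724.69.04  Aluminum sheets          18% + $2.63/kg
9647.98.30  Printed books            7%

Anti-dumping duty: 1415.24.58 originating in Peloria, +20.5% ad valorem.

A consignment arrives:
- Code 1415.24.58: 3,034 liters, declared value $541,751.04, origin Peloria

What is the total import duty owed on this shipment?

$193,336.19

Line 1 (1415.24.58, Peloria, 3,034 liters, $541,751.04):
Base rate for 1415.24.58 is 14% + $2.12/liter.
Additional duty on 1415.24.58 from Peloria: +20.5%. Applied ad valorem rate: 14% + 20.5% = 34.5%.
Duty = $541,751.04 × 34.5% + 3,034 × $2.12 = $193,336.19.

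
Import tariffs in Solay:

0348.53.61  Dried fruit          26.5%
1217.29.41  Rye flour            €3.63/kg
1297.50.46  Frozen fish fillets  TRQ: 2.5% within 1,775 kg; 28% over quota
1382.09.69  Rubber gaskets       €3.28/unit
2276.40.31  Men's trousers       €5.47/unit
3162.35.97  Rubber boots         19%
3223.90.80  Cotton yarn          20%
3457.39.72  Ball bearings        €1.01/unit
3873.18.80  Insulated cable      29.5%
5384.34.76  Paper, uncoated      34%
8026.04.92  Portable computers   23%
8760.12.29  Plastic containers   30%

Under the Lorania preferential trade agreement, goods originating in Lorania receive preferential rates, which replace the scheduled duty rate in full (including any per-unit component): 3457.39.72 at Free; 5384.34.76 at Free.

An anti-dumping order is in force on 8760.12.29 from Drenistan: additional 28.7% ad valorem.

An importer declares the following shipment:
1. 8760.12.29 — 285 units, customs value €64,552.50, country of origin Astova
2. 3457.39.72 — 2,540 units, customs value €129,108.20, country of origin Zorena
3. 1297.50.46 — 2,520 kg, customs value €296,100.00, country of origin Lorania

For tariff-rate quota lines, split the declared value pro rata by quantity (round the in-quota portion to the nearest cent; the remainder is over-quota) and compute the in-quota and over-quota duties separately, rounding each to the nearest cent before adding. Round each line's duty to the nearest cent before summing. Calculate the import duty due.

Line 1 (8760.12.29, Astova, 285 units, €64,552.50):
Base rate for 8760.12.29 is 30%.
The additional-duty order on 8760.12.29 targets Drenistan, not Astova; it does not apply.
Duty = €64,552.50 × 30% = €19,365.75.
Line 2 (3457.39.72, Zorena, 2,540 units, €129,108.20):
Base rate for 3457.39.72 is €1.01/unit.
3457.39.72 has an FTA preferential rate, but origin Zorena is not Lorania; base rate stands.
Duty = 2,540 × €1.01 = €2,565.40.
Line 3 (1297.50.46, Lorania, 2,520 kg, €296,100.00):
Code 1297.50.46 is under a tariff-rate quota (threshold 1,775 kg). In-quota: 1,775 kg at 2.5%; over-quota: 745 kg at 28%.
Pro-rata value split: in-quota = €296,100.00 × 1,775/2,520 = €208,562.50; over-quota = €296,100.00 − €208,562.50 = €87,537.50.
In-quota duty = €208,562.50 × 2.5% = €5,214.06. Over-quota duty = €87,537.50 × 28% = €24,510.50.
Line duty = €5,214.06 + €24,510.50 = €29,724.56.
Total = €19,365.75 + €2,565.40 + €29,724.56 = €51,655.71.

€51,655.71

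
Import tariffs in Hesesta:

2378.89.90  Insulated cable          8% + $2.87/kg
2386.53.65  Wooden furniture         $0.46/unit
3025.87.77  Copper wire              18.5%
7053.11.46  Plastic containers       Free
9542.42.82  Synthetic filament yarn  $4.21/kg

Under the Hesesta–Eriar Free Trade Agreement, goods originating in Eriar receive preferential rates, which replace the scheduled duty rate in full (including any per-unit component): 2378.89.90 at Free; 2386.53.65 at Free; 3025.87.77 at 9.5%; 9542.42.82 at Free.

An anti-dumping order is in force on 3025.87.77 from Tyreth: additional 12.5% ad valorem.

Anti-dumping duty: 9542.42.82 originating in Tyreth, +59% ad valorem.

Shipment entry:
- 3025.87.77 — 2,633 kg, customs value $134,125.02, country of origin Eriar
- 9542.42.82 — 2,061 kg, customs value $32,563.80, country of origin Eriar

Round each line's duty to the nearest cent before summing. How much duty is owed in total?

$12,741.88

Line 1 (3025.87.77, Eriar, 2,633 kg, $134,125.02):
Base rate for 3025.87.77 is 18.5%.
Origin Eriar qualifies under the Hesesta–Eriar agreement and 3025.87.77 is covered: preferential rate 9.5% applies instead.
The additional-duty order on 3025.87.77 targets Tyreth, not Eriar; it does not apply.
Duty = $134,125.02 × 9.5% = $12,741.88.
Line 2 (9542.42.82, Eriar, 2,061 kg, $32,563.80):
Base rate for 9542.42.82 is $4.21/kg.
Origin Eriar qualifies under the Hesesta–Eriar agreement and 9542.42.82 is covered: preferential rate Free applies instead.
The additional-duty order on 9542.42.82 targets Tyreth, not Eriar; it does not apply.
Duty = $32,563.80 × 0% = $0.00.
Total = $12,741.88 + $0.00 = $12,741.88.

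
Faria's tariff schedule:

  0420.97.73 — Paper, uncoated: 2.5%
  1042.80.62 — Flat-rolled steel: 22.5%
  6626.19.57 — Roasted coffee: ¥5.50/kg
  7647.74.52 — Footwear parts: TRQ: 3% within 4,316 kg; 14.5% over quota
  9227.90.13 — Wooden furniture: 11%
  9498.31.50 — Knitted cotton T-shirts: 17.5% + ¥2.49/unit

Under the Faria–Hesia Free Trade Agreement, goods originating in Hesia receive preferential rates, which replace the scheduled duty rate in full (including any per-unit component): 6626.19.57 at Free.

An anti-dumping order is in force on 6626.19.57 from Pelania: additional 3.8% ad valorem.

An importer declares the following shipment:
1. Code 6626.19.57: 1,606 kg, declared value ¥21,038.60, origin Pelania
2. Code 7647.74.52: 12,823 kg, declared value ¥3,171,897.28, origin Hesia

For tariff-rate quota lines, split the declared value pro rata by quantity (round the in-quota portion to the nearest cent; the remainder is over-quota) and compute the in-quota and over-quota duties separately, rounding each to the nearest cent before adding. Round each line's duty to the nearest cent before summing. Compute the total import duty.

¥346,782.91

Line 1 (6626.19.57, Pelania, 1,606 kg, ¥21,038.60):
Base rate for 6626.19.57 is ¥5.50/kg.
6626.19.57 has an FTA preferential rate, but origin Pelania is not Hesia; base rate stands.
Additional duty on 6626.19.57 from Pelania: +3.8% ad valorem. Applied ad valorem rate = 3.8%.
Duty = ¥21,038.60 × 3.8% + 1,606 × ¥5.50 = ¥9,632.47.
Line 2 (7647.74.52, Hesia, 12,823 kg, ¥3,171,897.28):
Code 7647.74.52 is under a tariff-rate quota (threshold 4,316 kg). In-quota: 4,316 kg at 3%; over-quota: 8,507 kg at 14.5%.
Pro-rata value split: in-quota = ¥3,171,897.28 × 4,316/12,823 = ¥1,067,605.76; over-quota = ¥3,171,897.28 − ¥1,067,605.76 = ¥2,104,291.52.
In-quota duty = ¥1,067,605.76 × 3% = ¥32,028.17. Over-quota duty = ¥2,104,291.52 × 14.5% = ¥305,122.27.
Line duty = ¥32,028.17 + ¥305,122.27 = ¥337,150.44.
Total = ¥9,632.47 + ¥337,150.44 = ¥346,782.91.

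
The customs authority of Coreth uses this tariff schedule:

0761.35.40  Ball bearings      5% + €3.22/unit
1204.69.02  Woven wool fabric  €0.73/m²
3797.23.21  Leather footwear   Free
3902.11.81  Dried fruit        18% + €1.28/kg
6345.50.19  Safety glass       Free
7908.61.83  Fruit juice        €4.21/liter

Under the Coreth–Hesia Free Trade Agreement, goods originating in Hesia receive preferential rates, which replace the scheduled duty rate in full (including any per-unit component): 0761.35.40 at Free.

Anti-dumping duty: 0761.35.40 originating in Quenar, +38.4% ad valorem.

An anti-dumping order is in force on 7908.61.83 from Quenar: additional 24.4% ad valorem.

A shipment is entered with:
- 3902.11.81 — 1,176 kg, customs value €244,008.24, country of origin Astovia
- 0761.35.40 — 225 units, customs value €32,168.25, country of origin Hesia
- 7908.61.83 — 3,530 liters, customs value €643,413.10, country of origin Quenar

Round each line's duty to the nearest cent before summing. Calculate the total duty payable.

€217,280.86

Line 1 (3902.11.81, Astovia, 1,176 kg, €244,008.24):
Base rate for 3902.11.81 is 18% + €1.28/kg.
Duty = €244,008.24 × 18% + 1,176 × €1.28 = €45,426.76.
Line 2 (0761.35.40, Hesia, 225 units, €32,168.25):
Base rate for 0761.35.40 is 5% + €3.22/unit.
Origin Hesia qualifies under the Coreth–Hesia agreement and 0761.35.40 is covered: preferential rate Free applies instead.
The additional-duty order on 0761.35.40 targets Quenar, not Hesia; it does not apply.
Duty = €32,168.25 × 0% = €0.00.
Line 3 (7908.61.83, Quenar, 3,530 liters, €643,413.10):
Base rate for 7908.61.83 is €4.21/liter.
Additional duty on 7908.61.83 from Quenar: +24.4% ad valorem. Applied ad valorem rate = 24.4%.
Duty = €643,413.10 × 24.4% + 3,530 × €4.21 = €171,854.10.
Total = €45,426.76 + €0.00 + €171,854.10 = €217,280.86.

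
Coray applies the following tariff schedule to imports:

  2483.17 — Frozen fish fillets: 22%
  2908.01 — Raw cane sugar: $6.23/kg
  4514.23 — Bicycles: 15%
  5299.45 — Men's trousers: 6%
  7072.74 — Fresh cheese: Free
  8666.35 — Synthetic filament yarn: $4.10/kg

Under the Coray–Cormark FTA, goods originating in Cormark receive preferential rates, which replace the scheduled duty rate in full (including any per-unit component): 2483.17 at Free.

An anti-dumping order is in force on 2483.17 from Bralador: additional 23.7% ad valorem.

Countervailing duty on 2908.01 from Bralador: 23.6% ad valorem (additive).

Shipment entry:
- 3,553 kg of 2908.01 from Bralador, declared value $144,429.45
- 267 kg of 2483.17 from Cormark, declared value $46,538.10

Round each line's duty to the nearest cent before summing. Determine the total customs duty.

Line 1 (2908.01, Bralador, 3,553 kg, $144,429.45):
Base rate for 2908.01 is $6.23/kg.
Additional duty on 2908.01 from Bralador: +23.6% ad valorem. Applied ad valorem rate = 23.6%.
Duty = $144,429.45 × 23.6% + 3,553 × $6.23 = $56,220.54.
Line 2 (2483.17, Cormark, 267 kg, $46,538.10):
Base rate for 2483.17 is 22%.
Origin Cormark qualifies under the Coray–Cormark agreement and 2483.17 is covered: preferential rate Free applies instead.
The additional-duty order on 2483.17 targets Bralador, not Cormark; it does not apply.
Duty = $46,538.10 × 0% = $0.00.
Total = $56,220.54 + $0.00 = $56,220.54.

$56,220.54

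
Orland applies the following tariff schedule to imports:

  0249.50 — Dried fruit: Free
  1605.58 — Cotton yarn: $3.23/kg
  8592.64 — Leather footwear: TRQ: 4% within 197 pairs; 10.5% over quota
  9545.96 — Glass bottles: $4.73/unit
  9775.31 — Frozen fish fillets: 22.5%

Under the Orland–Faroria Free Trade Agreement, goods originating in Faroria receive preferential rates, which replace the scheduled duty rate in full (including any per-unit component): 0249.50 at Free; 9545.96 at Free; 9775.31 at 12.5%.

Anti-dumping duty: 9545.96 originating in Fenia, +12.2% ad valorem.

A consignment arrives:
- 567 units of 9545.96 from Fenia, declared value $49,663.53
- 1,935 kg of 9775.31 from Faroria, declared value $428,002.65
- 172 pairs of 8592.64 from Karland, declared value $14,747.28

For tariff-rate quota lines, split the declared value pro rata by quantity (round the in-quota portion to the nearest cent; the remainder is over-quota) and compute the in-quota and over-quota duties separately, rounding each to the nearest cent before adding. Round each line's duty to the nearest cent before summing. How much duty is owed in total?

$62,831.08

Line 1 (9545.96, Fenia, 567 units, $49,663.53):
Base rate for 9545.96 is $4.73/unit.
9545.96 has an FTA preferential rate, but origin Fenia is not Faroria; base rate stands.
Additional duty on 9545.96 from Fenia: +12.2% ad valorem. Applied ad valorem rate = 12.2%.
Duty = $49,663.53 × 12.2% + 567 × $4.73 = $8,740.86.
Line 2 (9775.31, Faroria, 1,935 kg, $428,002.65):
Base rate for 9775.31 is 22.5%.
Origin Faroria qualifies under the Orland–Faroria agreement and 9775.31 is covered: preferential rate 12.5% applies instead.
Duty = $428,002.65 × 12.5% = $53,500.33.
Line 3 (8592.64, Karland, 172 pairs, $14,747.28):
Code 8592.64 is under a tariff-rate quota (threshold 197 pairs). Quantity 172 pairs is within the quota, so the in-quota rate 4% applies to the full value.
Duty = $14,747.28 × 4% = $589.89.
Total = $8,740.86 + $53,500.33 + $589.89 = $62,831.08.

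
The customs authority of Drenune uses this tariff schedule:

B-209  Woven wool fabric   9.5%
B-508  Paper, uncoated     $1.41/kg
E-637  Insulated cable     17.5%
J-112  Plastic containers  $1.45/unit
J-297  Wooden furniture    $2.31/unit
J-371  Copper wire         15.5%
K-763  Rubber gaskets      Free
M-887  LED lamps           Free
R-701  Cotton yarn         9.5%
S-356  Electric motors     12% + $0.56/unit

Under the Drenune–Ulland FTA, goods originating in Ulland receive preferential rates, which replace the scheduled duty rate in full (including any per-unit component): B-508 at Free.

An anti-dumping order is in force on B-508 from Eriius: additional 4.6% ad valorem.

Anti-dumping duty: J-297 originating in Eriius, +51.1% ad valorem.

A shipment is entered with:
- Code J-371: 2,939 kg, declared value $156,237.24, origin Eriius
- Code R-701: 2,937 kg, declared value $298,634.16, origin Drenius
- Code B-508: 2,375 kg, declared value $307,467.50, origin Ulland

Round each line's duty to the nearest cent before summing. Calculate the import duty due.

Line 1 (J-371, Eriius, 2,939 kg, $156,237.24):
Base rate for J-371 is 15.5%.
Duty = $156,237.24 × 15.5% = $24,216.77.
Line 2 (R-701, Drenius, 2,937 kg, $298,634.16):
Base rate for R-701 is 9.5%.
Duty = $298,634.16 × 9.5% = $28,370.25.
Line 3 (B-508, Ulland, 2,375 kg, $307,467.50):
Base rate for B-508 is $1.41/kg.
Origin Ulland qualifies under the Drenune–Ulland agreement and B-508 is covered: preferential rate Free applies instead.
The additional-duty order on B-508 targets Eriius, not Ulland; it does not apply.
Duty = $307,467.50 × 0% = $0.00.
Total = $24,216.77 + $28,370.25 + $0.00 = $52,587.02.

$52,587.02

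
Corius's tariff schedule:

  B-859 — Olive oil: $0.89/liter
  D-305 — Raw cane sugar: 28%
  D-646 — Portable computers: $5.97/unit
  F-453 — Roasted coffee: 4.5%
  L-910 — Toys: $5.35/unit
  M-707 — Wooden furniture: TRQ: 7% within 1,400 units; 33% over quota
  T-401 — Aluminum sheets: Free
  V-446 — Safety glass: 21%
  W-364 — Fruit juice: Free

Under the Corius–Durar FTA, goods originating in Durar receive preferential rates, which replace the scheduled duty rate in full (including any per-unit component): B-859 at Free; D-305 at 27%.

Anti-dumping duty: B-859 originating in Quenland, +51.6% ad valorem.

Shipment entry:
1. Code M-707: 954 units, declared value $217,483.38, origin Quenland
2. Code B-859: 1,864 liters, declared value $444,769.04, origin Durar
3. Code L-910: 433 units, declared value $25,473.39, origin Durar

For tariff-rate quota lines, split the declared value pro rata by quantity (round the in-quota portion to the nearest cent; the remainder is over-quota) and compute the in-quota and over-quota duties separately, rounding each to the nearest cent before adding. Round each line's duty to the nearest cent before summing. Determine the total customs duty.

Line 1 (M-707, Quenland, 954 units, $217,483.38):
Code M-707 is under a tariff-rate quota (threshold 1,400 units). Quantity 954 units is within the quota, so the in-quota rate 7% applies to the full value.
Duty = $217,483.38 × 7% = $15,223.84.
Line 2 (B-859, Durar, 1,864 liters, $444,769.04):
Base rate for B-859 is $0.89/liter.
Origin Durar qualifies under the Corius–Durar agreement and B-859 is covered: preferential rate Free applies instead.
The additional-duty order on B-859 targets Quenland, not Durar; it does not apply.
Duty = $444,769.04 × 0% = $0.00.
Line 3 (L-910, Durar, 433 units, $25,473.39):
Base rate for L-910 is $5.35/unit.
Origin Durar is the FTA partner but L-910 is not on the preference list; base rate stands.
Duty = 433 × $5.35 = $2,316.55.
Total = $15,223.84 + $0.00 + $2,316.55 = $17,540.39.

$17,540.39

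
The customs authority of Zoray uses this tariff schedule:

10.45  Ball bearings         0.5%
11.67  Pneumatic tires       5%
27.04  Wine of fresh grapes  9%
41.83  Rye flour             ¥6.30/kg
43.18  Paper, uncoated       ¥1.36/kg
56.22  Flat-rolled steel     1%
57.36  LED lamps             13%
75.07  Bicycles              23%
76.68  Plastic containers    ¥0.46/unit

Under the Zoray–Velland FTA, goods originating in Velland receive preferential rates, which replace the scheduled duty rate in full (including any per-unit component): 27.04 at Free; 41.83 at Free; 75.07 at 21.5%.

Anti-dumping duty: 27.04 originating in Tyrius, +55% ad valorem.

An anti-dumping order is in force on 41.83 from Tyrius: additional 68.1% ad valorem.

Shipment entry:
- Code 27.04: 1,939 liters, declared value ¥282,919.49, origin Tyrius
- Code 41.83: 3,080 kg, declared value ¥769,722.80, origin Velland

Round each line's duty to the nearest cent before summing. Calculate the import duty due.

Line 1 (27.04, Tyrius, 1,939 liters, ¥282,919.49):
Base rate for 27.04 is 9%.
27.04 has an FTA preferential rate, but origin Tyrius is not Velland; base rate stands.
Additional duty on 27.04 from Tyrius: +55%. Applied ad valorem rate: 9% + 55% = 64%.
Duty = ¥282,919.49 × 64% = ¥181,068.47.
Line 2 (41.83, Velland, 3,080 kg, ¥769,722.80):
Base rate for 41.83 is ¥6.30/kg.
Origin Velland qualifies under the Zoray–Velland agreement and 41.83 is covered: preferential rate Free applies instead.
The additional-duty order on 41.83 targets Tyrius, not Velland; it does not apply.
Duty = ¥769,722.80 × 0% = ¥0.00.
Total = ¥181,068.47 + ¥0.00 = ¥181,068.47.

¥181,068.47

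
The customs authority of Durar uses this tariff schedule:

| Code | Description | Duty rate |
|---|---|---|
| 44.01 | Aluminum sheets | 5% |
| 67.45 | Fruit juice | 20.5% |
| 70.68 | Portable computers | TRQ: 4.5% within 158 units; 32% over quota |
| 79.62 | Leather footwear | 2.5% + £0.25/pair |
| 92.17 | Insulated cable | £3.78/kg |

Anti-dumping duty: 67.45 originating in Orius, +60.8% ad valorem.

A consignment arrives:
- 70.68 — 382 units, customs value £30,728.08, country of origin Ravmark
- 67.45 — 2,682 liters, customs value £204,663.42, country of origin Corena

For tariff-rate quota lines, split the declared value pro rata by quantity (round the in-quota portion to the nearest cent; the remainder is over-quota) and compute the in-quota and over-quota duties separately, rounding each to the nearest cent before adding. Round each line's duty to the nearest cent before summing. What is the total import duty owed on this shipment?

Line 1 (70.68, Ravmark, 382 units, £30,728.08):
Code 70.68 is under a tariff-rate quota (threshold 158 units). In-quota: 158 units at 4.5%; over-quota: 224 units at 32%.
Pro-rata value split: in-quota = £30,728.08 × 158/382 = £12,709.52; over-quota = £30,728.08 − £12,709.52 = £18,018.56.
In-quota duty = £12,709.52 × 4.5% = £571.93. Over-quota duty = £18,018.56 × 32% = £5,765.94.
Line duty = £571.93 + £5,765.94 = £6,337.87.
Line 2 (67.45, Corena, 2,682 liters, £204,663.42):
Base rate for 67.45 is 20.5%.
The additional-duty order on 67.45 targets Orius, not Corena; it does not apply.
Duty = £204,663.42 × 20.5% = £41,956.00.
Total = £6,337.87 + £41,956.00 = £48,293.87.

£48,293.87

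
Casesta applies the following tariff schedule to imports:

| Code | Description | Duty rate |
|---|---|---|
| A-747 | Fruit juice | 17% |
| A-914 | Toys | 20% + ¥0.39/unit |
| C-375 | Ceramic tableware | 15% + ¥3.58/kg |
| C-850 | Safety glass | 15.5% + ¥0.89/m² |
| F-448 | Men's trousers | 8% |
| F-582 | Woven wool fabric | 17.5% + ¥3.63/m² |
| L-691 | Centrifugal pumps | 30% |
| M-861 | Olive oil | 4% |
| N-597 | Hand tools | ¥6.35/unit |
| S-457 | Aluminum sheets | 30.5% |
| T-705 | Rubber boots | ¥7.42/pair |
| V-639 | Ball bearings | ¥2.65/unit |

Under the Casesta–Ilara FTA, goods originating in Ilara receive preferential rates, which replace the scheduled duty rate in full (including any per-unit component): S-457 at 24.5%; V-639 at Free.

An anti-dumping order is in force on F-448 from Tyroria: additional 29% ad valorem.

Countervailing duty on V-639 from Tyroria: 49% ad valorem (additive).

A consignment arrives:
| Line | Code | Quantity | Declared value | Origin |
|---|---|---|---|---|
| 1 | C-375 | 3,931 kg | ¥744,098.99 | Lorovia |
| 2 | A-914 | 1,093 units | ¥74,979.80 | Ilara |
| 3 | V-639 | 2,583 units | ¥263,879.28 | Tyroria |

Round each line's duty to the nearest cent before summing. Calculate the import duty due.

Line 1 (C-375, Lorovia, 3,931 kg, ¥744,098.99):
Base rate for C-375 is 15% + ¥3.58/kg.
Duty = ¥744,098.99 × 15% + 3,931 × ¥3.58 = ¥125,687.83.
Line 2 (A-914, Ilara, 1,093 units, ¥74,979.80):
Base rate for A-914 is 20% + ¥0.39/unit.
Origin Ilara is the FTA partner but A-914 is not on the preference list; base rate stands.
Duty = ¥74,979.80 × 20% + 1,093 × ¥0.39 = ¥15,422.23.
Line 3 (V-639, Tyroria, 2,583 units, ¥263,879.28):
Base rate for V-639 is ¥2.65/unit.
V-639 has an FTA preferential rate, but origin Tyroria is not Ilara; base rate stands.
Additional duty on V-639 from Tyroria: +49% ad valorem. Applied ad valorem rate = 49%.
Duty = ¥263,879.28 × 49% + 2,583 × ¥2.65 = ¥136,145.80.
Total = ¥125,687.83 + ¥15,422.23 + ¥136,145.80 = ¥277,255.86.

¥277,255.86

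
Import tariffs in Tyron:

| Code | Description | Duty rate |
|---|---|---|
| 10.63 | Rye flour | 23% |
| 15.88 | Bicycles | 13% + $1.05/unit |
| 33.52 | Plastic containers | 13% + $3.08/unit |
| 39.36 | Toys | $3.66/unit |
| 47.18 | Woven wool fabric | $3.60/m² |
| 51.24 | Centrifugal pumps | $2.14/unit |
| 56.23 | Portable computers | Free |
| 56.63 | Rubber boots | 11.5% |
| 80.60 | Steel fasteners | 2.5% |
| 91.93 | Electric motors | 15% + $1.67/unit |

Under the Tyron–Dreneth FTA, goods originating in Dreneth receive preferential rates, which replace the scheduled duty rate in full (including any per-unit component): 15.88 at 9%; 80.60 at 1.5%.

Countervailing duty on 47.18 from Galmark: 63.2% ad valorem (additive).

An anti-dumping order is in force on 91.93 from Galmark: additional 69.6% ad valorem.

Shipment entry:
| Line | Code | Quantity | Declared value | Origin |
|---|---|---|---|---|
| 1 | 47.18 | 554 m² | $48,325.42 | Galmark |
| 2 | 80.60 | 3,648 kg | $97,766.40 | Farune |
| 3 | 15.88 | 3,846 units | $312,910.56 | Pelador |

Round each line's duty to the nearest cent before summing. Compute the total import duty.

Line 1 (47.18, Galmark, 554 m², $48,325.42):
Base rate for 47.18 is $3.60/m².
Additional duty on 47.18 from Galmark: +63.2% ad valorem. Applied ad valorem rate = 63.2%.
Duty = $48,325.42 × 63.2% + 554 × $3.60 = $32,536.07.
Line 2 (80.60, Farune, 3,648 kg, $97,766.40):
Base rate for 80.60 is 2.5%.
80.60 has an FTA preferential rate, but origin Farune is not Dreneth; base rate stands.
Duty = $97,766.40 × 2.5% = $2,444.16.
Line 3 (15.88, Pelador, 3,846 units, $312,910.56):
Base rate for 15.88 is 13% + $1.05/unit.
15.88 has an FTA preferential rate, but origin Pelador is not Dreneth; base rate stands.
Duty = $312,910.56 × 13% + 3,846 × $1.05 = $44,716.67.
Total = $32,536.07 + $2,444.16 + $44,716.67 = $79,696.90.

$79,696.90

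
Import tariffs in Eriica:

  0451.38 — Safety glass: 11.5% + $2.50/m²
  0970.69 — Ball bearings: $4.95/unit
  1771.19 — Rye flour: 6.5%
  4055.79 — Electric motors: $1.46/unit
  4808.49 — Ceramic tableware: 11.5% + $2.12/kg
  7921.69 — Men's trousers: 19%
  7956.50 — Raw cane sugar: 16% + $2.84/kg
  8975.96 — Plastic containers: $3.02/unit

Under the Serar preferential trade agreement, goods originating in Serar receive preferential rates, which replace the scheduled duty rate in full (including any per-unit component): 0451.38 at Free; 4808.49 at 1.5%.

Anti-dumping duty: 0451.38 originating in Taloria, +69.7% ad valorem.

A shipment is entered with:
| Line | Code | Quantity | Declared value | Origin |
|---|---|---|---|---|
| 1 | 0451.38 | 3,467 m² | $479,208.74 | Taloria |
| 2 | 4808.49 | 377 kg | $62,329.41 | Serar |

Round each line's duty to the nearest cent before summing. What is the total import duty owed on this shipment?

Line 1 (0451.38, Taloria, 3,467 m², $479,208.74):
Base rate for 0451.38 is 11.5% + $2.50/m².
0451.38 has an FTA preferential rate, but origin Taloria is not Serar; base rate stands.
Additional duty on 0451.38 from Taloria: +69.7%. Applied ad valorem rate: 11.5% + 69.7% = 81.2%.
Duty = $479,208.74 × 81.2% + 3,467 × $2.50 = $397,785.00.
Line 2 (4808.49, Serar, 377 kg, $62,329.41):
Base rate for 4808.49 is 11.5% + $2.12/kg.
Origin Serar qualifies under the Eriica–Serar agreement and 4808.49 is covered: preferential rate 1.5% applies instead.
Duty = $62,329.41 × 1.5% = $934.94.
Total = $397,785.00 + $934.94 = $398,719.94.

$398,719.94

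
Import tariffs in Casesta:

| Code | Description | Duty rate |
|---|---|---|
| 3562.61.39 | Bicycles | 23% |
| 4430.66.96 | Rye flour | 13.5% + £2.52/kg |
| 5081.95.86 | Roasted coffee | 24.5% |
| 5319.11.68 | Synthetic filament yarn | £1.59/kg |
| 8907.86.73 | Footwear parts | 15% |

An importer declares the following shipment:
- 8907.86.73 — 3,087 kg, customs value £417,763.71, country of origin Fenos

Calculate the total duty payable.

Line 1 (8907.86.73, Fenos, 3,087 kg, £417,763.71):
Base rate for 8907.86.73 is 15%.
Duty = £417,763.71 × 15% = £62,664.56.

£62,664.56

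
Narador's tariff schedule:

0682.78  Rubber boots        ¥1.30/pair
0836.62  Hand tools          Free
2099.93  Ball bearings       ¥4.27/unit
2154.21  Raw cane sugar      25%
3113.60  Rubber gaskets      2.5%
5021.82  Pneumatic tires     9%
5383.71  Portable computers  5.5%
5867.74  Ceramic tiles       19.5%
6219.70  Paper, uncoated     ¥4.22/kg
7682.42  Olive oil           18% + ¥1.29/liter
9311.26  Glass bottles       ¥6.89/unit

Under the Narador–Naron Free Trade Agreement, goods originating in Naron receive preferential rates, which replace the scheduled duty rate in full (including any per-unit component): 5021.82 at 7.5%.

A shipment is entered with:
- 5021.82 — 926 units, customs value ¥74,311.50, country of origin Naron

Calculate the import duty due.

Line 1 (5021.82, Naron, 926 units, ¥74,311.50):
Base rate for 5021.82 is 9%.
Origin Naron qualifies under the Narador–Naron agreement and 5021.82 is covered: preferential rate 7.5% applies instead.
Duty = ¥74,311.50 × 7.5% = ¥5,573.36.

¥5,573.36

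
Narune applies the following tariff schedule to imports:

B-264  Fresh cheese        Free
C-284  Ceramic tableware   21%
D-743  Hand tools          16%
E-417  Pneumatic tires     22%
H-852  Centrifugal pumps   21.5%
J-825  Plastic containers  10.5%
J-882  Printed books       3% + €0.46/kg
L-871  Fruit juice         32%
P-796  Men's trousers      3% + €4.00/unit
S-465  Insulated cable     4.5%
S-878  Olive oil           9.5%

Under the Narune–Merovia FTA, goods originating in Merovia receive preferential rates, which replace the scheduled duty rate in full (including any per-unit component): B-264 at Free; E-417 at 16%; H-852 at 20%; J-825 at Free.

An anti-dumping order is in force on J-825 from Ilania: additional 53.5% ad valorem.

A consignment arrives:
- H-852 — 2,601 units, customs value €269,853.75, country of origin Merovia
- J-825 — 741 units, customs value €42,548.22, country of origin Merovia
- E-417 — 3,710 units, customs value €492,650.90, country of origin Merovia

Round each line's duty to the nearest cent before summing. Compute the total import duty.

€132,794.89

Line 1 (H-852, Merovia, 2,601 units, €269,853.75):
Base rate for H-852 is 21.5%.
Origin Merovia qualifies under the Narune–Merovia agreement and H-852 is covered: preferential rate 20% applies instead.
Duty = €269,853.75 × 20% = €53,970.75.
Line 2 (J-825, Merovia, 741 units, €42,548.22):
Base rate for J-825 is 10.5%.
Origin Merovia qualifies under the Narune–Merovia agreement and J-825 is covered: preferential rate Free applies instead.
The additional-duty order on J-825 targets Ilania, not Merovia; it does not apply.
Duty = €42,548.22 × 0% = €0.00.
Line 3 (E-417, Merovia, 3,710 units, €492,650.90):
Base rate for E-417 is 22%.
Origin Merovia qualifies under the Narune–Merovia agreement and E-417 is covered: preferential rate 16% applies instead.
Duty = €492,650.90 × 16% = €78,824.14.
Total = €53,970.75 + €0.00 + €78,824.14 = €132,794.89.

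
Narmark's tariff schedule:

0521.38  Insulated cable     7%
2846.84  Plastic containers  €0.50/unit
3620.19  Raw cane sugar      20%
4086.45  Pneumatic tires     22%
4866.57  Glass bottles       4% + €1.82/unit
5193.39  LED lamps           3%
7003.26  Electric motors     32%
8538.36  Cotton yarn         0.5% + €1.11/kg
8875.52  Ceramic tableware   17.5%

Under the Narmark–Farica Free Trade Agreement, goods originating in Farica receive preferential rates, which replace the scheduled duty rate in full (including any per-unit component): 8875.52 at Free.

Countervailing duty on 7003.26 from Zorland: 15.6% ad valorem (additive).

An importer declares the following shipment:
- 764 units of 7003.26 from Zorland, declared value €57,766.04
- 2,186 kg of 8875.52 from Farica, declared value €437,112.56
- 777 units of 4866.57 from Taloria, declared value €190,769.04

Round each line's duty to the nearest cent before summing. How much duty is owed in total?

Line 1 (7003.26, Zorland, 764 units, €57,766.04):
Base rate for 7003.26 is 32%.
Additional duty on 7003.26 from Zorland: +15.6%. Applied ad valorem rate: 32% + 15.6% = 47.6%.
Duty = €57,766.04 × 47.6% = €27,496.64.
Line 2 (8875.52, Farica, 2,186 kg, €437,112.56):
Base rate for 8875.52 is 17.5%.
Origin Farica qualifies under the Narmark–Farica agreement and 8875.52 is covered: preferential rate Free applies instead.
Duty = €437,112.56 × 0% = €0.00.
Line 3 (4866.57, Taloria, 777 units, €190,769.04):
Base rate for 4866.57 is 4% + €1.82/unit.
Duty = €190,769.04 × 4% + 777 × €1.82 = €9,044.90.
Total = €27,496.64 + €0.00 + €9,044.90 = €36,541.54.

€36,541.54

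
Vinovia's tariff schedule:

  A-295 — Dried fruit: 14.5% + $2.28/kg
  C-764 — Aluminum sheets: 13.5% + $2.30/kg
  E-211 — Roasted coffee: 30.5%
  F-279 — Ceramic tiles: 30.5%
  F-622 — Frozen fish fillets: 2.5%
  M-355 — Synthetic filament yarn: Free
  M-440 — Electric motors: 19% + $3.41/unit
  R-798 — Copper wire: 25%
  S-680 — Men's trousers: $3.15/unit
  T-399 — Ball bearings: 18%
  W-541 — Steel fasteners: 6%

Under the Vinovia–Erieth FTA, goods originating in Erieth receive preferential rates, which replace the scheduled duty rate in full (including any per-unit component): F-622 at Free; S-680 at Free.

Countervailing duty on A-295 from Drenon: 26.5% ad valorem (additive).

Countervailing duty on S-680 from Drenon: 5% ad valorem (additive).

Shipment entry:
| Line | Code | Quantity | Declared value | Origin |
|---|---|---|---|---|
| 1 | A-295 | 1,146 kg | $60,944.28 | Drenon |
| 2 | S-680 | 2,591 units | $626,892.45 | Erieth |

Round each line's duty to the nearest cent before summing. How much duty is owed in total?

$27,600.03

Line 1 (A-295, Drenon, 1,146 kg, $60,944.28):
Base rate for A-295 is 14.5% + $2.28/kg.
Additional duty on A-295 from Drenon: +26.5%. Applied ad valorem rate: 14.5% + 26.5% = 41%.
Duty = $60,944.28 × 41% + 1,146 × $2.28 = $27,600.03.
Line 2 (S-680, Erieth, 2,591 units, $626,892.45):
Base rate for S-680 is $3.15/unit.
Origin Erieth qualifies under the Vinovia–Erieth agreement and S-680 is covered: preferential rate Free applies instead.
The additional-duty order on S-680 targets Drenon, not Erieth; it does not apply.
Duty = $626,892.45 × 0% = $0.00.
Total = $27,600.03 + $0.00 = $27,600.03.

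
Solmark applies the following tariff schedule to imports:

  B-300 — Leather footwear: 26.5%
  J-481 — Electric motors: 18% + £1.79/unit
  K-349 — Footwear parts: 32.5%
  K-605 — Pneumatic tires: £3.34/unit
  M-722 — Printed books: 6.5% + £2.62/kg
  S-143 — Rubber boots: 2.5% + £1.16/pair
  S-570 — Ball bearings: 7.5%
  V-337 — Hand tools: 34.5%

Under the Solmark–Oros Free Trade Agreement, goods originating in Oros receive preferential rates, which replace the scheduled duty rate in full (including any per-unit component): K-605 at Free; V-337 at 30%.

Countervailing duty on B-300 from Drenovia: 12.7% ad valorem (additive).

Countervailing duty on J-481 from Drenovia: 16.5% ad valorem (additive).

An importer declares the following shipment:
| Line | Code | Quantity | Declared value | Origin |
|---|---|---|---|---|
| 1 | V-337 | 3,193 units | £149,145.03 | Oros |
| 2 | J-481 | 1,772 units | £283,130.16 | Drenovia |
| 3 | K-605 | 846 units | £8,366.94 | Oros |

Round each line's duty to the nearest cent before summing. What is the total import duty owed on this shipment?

£145,595.30

Line 1 (V-337, Oros, 3,193 units, £149,145.03):
Base rate for V-337 is 34.5%.
Origin Oros qualifies under the Solmark–Oros agreement and V-337 is covered: preferential rate 30% applies instead.
Duty = £149,145.03 × 30% = £44,743.51.
Line 2 (J-481, Drenovia, 1,772 units, £283,130.16):
Base rate for J-481 is 18% + £1.79/unit.
Additional duty on J-481 from Drenovia: +16.5%. Applied ad valorem rate: 18% + 16.5% = 34.5%.
Duty = £283,130.16 × 34.5% + 1,772 × £1.79 = £100,851.79.
Line 3 (K-605, Oros, 846 units, £8,366.94):
Base rate for K-605 is £3.34/unit.
Origin Oros qualifies under the Solmark–Oros agreement and K-605 is covered: preferential rate Free applies instead.
Duty = £8,366.94 × 0% = £0.00.
Total = £44,743.51 + £100,851.79 + £0.00 = £145,595.30.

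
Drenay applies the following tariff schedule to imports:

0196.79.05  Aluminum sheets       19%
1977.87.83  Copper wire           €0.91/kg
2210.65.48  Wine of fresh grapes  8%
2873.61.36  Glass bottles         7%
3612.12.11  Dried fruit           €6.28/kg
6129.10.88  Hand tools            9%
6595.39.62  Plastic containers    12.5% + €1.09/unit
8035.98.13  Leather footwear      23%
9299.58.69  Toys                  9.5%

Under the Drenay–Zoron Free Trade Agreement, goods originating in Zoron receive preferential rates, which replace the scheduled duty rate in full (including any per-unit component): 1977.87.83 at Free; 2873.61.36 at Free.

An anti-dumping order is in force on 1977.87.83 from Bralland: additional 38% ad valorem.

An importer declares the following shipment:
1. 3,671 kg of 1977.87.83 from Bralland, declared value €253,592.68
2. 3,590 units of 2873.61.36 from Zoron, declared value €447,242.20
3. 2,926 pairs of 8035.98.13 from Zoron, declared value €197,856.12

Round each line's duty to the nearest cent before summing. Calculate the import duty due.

€145,212.74

Line 1 (1977.87.83, Bralland, 3,671 kg, €253,592.68):
Base rate for 1977.87.83 is €0.91/kg.
1977.87.83 has an FTA preferential rate, but origin Bralland is not Zoron; base rate stands.
Additional duty on 1977.87.83 from Bralland: +38% ad valorem. Applied ad valorem rate = 38%.
Duty = €253,592.68 × 38% + 3,671 × €0.91 = €99,705.83.
Line 2 (2873.61.36, Zoron, 3,590 units, €447,242.20):
Base rate for 2873.61.36 is 7%.
Origin Zoron qualifies under the Drenay–Zoron agreement and 2873.61.36 is covered: preferential rate Free applies instead.
Duty = €447,242.20 × 0% = €0.00.
Line 3 (8035.98.13, Zoron, 2,926 pairs, €197,856.12):
Base rate for 8035.98.13 is 23%.
Origin Zoron is the FTA partner but 8035.98.13 is not on the preference list; base rate stands.
Duty = €197,856.12 × 23% = €45,506.91.
Total = €99,705.83 + €0.00 + €45,506.91 = €145,212.74.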